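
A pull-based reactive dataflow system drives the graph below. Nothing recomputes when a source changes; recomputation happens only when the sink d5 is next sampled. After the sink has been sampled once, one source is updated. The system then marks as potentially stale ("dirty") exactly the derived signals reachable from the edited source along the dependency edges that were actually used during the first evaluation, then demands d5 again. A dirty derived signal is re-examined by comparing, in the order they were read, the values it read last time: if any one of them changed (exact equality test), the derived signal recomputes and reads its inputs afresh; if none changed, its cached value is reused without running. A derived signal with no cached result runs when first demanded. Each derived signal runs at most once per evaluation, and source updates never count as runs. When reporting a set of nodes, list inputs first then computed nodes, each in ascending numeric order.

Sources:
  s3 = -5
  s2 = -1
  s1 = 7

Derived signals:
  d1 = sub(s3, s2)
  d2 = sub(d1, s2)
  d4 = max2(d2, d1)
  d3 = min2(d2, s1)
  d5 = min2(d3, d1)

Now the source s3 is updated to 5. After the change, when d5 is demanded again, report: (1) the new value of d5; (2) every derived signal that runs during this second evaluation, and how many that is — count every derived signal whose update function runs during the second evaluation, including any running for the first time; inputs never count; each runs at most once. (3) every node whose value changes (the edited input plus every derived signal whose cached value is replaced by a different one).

New value of d5: 6.
Derived signals that run: d1, d2, d3, d5 — 4 in total.
Values that change: s3, d1, d2, d3, d5.

First evaluation (everything demanded from the output):
  d1 = sub(-5, -1) = -4
  d2 = sub(-4, -1) = -3
  d3 = min2(-3, 7) = -3
  d5 = min2(-3, -4) = -4

Propagation after the edit:
  d1: runs — s3 -5->5; result 6.
  d2: runs — d1 -4->6; result 7.
  d3: runs — d2 -3->7; result 7.
  d5: runs — d3 -3->7; d1 -4->6; result 6.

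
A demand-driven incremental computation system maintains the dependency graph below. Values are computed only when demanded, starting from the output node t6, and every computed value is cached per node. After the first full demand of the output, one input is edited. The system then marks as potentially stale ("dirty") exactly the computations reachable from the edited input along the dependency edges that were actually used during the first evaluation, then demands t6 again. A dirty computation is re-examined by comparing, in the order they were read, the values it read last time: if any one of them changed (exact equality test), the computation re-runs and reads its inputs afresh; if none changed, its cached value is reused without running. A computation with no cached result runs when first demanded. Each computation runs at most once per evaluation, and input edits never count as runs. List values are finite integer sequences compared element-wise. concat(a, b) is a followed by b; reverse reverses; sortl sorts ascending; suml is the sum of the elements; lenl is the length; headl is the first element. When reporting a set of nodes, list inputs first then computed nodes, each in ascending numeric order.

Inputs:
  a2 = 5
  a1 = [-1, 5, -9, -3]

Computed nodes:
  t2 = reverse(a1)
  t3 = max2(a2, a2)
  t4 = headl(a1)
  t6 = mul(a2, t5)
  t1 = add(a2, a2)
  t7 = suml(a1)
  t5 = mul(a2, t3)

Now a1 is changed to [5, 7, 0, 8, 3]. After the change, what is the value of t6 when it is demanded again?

New value of t6: 125.
Key observation: a1 is never demanded by the output, so the edit triggers no recomputation at all.

First evaluation (everything demanded from the output):
  t3 = max2(5, 5) = 5
  t5 = mul(5, 5) = 25
  t6 = mul(5, 25) = 125

Propagation after the edit:
  a1 feeds no computation that the output demands — nothing is marked dirty and nothing runs.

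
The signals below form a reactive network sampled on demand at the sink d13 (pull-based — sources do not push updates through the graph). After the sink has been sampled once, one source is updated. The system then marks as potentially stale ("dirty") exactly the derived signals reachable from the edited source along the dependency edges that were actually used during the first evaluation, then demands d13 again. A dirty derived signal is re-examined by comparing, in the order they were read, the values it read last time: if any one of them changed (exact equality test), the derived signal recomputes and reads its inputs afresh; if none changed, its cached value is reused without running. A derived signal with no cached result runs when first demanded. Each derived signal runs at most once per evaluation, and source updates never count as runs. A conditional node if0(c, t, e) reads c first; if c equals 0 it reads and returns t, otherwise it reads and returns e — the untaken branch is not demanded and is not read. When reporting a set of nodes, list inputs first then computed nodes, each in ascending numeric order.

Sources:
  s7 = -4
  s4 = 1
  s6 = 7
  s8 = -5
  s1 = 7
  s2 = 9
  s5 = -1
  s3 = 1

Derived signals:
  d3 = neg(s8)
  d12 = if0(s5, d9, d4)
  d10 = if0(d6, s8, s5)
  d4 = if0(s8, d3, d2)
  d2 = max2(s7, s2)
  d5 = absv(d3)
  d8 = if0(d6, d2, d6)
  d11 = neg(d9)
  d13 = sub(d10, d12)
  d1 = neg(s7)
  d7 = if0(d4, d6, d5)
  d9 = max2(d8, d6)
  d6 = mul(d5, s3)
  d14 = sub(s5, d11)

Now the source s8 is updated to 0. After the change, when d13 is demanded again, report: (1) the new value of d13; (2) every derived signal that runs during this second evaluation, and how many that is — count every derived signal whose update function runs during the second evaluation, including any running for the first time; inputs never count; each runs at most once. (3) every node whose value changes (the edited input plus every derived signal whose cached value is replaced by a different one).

Initial pass — values computed on the first demand:
  d2 = max2(-4, 9) = 9
  d3 = neg(-5) = 5
  d4 = if0(s8=-5 -> else branch d2) = 9
  d5 = absv(5) = 5
  d6 = mul(5, 1) = 5
  d10 = if0(d6=5 -> else branch s5) = -1
  d12 = if0(s5=-1 -> else branch d4) = 9
  d13 = sub(-1, 9) = -10

Second demand — change propagation:
  d3: re-runs because s8 -5->0; new result 0.
  d4: re-runs because s8 -5->0; new result 0.
  d5: re-runs because d3 5->0; new result 0.
  d6: re-runs because d5 5->0; new result 0.
  d10: re-runs because d6 5->0; new result 0.
  d12: re-runs because d4 9->0; new result 0.
  d13: re-runs because d10 -1->0; d12 9->0; new result 0.

d13 now evaluates to 0.
Run set: d3, d4, d5, d6, d10, d12, d13 (7 run).
Changed values: s8, d3, d4, d5, d6, d10, d12, d13.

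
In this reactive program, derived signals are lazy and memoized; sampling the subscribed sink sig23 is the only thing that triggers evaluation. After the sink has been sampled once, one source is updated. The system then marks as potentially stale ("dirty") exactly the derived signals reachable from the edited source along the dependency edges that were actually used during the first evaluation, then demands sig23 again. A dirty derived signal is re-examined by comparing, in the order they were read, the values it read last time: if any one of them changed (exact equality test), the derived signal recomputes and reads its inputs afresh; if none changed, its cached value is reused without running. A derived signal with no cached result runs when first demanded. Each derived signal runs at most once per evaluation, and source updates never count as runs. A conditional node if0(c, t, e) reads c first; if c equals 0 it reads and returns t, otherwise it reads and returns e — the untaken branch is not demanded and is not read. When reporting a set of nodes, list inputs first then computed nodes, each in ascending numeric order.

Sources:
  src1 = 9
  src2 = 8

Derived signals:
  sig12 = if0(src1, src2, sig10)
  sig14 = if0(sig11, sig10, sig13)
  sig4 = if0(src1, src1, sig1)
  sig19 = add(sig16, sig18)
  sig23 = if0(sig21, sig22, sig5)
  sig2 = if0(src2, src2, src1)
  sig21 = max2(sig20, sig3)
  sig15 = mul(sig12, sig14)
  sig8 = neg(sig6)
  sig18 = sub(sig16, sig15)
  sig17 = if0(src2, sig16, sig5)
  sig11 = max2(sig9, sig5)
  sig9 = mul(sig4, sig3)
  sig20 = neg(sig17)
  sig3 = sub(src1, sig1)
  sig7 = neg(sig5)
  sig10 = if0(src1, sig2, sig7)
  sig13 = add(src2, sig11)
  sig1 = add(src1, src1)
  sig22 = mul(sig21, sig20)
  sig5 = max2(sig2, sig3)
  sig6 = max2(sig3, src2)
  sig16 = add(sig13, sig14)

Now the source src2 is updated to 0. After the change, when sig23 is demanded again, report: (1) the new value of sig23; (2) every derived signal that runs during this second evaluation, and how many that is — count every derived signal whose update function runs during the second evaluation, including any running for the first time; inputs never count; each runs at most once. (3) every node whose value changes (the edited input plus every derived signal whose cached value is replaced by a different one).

Demanding sig23 again yields 0.
15 derived signals run: sig2, sig4, sig5, sig7, sig9, sig10, sig11, sig13, sig14, sig16, sig17, sig20, sig21, sig22, sig23.
The nodes whose values change: src2, sig2, sig5, sig17, sig20, sig21, sig23.
Note the branch switch — sig4, sig7, sig9, sig10, sig11, sig13, sig14, sig16, sig22 had no cache and run now for the first time.

First demand of the output computes:
  sig1 = add(9, 9) = 18
  sig2 = if0(src2=8 -> else branch src1) = 9
  sig3 = sub(9, 18) = -9
  sig5 = max2(9, -9) = 9
  sig17 = if0(src2=8 -> else branch sig5) = 9
  sig20 = neg(9) = -9
  sig21 = max2(-9, -9) = -9
  sig23 = if0(sig21=-9 -> else branch sig5) = 9

After the edit, cleaning proceeds:
  sig2: a read changed (src2 8->0) — executes, giving 0.
  sig4: had never run; runs now, result 18.
  sig5: a read changed (sig2 9->0) — executes, giving 0.
  sig7: had never run; runs now, result 0.
  sig9: had never run; runs now, result -162.
  sig10: had never run; runs now, result 0.
  sig11: had never run; runs now, result 0.
  sig13: had never run; runs now, result 0.
  sig14: had never run; runs now, result 0.
  sig16: had never run; runs now, result 0.
  sig17: a read changed (src2 8->0; sig5 9->0) — executes, giving 0.
  sig20: a read changed (sig17 9->0) — executes, giving 0.
  sig21: a read changed (sig20 -9->0) — executes, giving 0.
  sig22: had never run; runs now, result 0.
  sig23: a read changed (sig21 -9->0; sig5 9->0) — executes, giving 0.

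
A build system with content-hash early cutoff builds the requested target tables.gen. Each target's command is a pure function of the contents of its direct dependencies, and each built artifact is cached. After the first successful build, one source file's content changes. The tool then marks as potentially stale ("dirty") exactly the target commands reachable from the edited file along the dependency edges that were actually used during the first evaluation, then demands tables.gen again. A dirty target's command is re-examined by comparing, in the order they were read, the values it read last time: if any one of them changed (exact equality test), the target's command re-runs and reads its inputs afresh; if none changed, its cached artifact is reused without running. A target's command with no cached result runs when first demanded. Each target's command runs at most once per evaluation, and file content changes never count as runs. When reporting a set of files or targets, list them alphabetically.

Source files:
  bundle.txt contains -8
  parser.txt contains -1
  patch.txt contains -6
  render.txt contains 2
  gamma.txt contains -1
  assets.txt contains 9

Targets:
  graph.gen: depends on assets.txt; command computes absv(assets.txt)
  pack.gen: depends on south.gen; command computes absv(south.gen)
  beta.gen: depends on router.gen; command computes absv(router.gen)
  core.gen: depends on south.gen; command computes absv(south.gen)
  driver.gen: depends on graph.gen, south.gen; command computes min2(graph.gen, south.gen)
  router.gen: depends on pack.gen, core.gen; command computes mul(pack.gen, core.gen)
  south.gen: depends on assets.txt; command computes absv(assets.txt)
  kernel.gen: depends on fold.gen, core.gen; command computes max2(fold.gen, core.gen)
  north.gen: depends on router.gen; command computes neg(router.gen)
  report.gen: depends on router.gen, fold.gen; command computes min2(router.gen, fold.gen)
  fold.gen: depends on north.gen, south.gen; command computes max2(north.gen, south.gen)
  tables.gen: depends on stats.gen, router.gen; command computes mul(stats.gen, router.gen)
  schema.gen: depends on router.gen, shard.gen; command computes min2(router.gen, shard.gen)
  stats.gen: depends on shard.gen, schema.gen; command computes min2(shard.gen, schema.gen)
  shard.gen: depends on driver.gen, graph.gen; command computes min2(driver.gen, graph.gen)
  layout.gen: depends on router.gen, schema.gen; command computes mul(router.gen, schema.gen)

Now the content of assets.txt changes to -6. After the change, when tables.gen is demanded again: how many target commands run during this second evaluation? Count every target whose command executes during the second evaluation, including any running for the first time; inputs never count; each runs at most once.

Target commands that run: core.gen, driver.gen, graph.gen, pack.gen, router.gen, schema.gen, shard.gen, south.gen, stats.gen, tables.gen — 10 in total.

First evaluation (everything demanded from the output):
  graph.gen = absv(9) = 9
  south.gen = absv(9) = 9
  core.gen = absv(9) = 9
  driver.gen = min2(9, 9) = 9
  pack.gen = absv(9) = 9
  router.gen = mul(9, 9) = 81
  shard.gen = min2(9, 9) = 9
  schema.gen = min2(81, 9) = 9
  stats.gen = min2(9, 9) = 9
  tables.gen = mul(9, 81) = 729

Propagation after the edit:
  graph.gen: runs — assets.txt 9->-6; result 6.
  south.gen: runs — assets.txt 9->-6; result 6.
  core.gen: runs — south.gen 9->6; result 6.
  driver.gen: runs — graph.gen 9->6; south.gen 9->6; result 6.
  pack.gen: runs — south.gen 9->6; result 6.
  router.gen: runs — pack.gen 9->6; core.gen 9->6; result 36.
  shard.gen: runs — driver.gen 9->6; graph.gen 9->6; result 6.
  schema.gen: runs — router.gen 81->36; shard.gen 9->6; result 6.
  stats.gen: runs — shard.gen 9->6; schema.gen 9->6; result 6.
  tables.gen: runs — stats.gen 9->6; router.gen 81->36; result 216.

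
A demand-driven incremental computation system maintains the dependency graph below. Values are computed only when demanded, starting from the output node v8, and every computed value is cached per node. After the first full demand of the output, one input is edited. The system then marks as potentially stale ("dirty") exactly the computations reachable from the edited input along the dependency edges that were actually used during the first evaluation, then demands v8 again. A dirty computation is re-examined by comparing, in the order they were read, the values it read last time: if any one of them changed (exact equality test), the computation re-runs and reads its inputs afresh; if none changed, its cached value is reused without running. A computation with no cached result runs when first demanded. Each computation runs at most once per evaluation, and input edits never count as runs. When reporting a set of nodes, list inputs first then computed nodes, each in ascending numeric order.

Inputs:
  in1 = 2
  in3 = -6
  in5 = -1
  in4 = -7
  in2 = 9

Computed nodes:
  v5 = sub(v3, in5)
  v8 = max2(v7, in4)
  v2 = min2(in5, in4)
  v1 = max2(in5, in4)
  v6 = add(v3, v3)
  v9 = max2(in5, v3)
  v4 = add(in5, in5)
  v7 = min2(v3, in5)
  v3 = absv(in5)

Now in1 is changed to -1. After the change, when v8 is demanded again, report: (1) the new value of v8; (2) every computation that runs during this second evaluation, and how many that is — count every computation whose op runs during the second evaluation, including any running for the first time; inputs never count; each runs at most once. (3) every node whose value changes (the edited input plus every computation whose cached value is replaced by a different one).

New value of v8: -1.
Computations that run: none — 0 in total.
Values that change: in1.
Key observation: in1 is never demanded by the output, so the edit triggers no recomputation at all.

First evaluation (everything demanded from the output):
  v3 = absv(-1) = 1
  v7 = min2(1, -1) = -1
  v8 = max2(-1, -7) = -1

Propagation after the edit:
  in1 feeds no computation that the output demands — nothing is marked dirty and nothing runs.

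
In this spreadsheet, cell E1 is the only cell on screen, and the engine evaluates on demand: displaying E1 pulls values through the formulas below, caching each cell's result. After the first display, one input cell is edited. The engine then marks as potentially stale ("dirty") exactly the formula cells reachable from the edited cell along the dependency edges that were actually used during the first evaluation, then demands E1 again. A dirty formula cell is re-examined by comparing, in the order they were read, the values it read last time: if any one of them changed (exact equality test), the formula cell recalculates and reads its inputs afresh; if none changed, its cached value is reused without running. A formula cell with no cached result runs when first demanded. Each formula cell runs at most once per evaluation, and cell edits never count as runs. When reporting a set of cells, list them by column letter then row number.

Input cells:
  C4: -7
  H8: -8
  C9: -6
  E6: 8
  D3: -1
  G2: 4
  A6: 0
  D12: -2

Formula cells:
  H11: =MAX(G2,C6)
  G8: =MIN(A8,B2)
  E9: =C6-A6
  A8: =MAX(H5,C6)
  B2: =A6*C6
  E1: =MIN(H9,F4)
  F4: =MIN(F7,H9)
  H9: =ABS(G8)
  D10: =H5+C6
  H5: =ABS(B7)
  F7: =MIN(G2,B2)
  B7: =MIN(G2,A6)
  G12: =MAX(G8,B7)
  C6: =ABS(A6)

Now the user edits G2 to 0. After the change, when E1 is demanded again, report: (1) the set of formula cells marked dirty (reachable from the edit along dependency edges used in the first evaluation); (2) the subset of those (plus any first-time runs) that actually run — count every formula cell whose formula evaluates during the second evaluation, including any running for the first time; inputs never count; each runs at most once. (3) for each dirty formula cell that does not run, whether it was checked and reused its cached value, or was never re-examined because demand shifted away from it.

Initial pass — values computed on the first demand:
  B7 = MIN(4, 0) = 0
  C6 = ABS(0) = 0
  B2 = 0 * 0 = 0
  F7 = MIN(4, 0) = 0
  H5 = ABS(0) = 0
  A8 = MAX(0, 0) = 0
  G8 = MIN(0, 0) = 0
  H9 = ABS(0) = 0
  F4 = MIN(0, 0) = 0
  E1 = MIN(0, 0) = 0

Second demand — change propagation:
  B7: re-runs because G2 4->0; new result 0 (unchanged).
  F7: re-runs because G2 4->0; new result 0 (unchanged).
  H5: re-examined; everything it read last time is the same (B7 unchanged) — cache 0 kept, no run.
  A8: re-examined; everything it read last time is the same (H5 unchanged, C6 unchanged) — cache 0 kept, no run.
  G8: re-examined; everything it read last time is the same (A8 unchanged, B2 unchanged) — cache 0 kept, no run.
  H9: re-examined; everything it read last time is the same (G8 unchanged) — cache 0 kept, no run.
  F4: re-examined; everything it read last time is the same (F7 unchanged, H9 unchanged) — cache 0 kept, no run.
  E1: re-examined; everything it read last time is the same (H9 unchanged, F4 unchanged) — cache 0 kept, no run.

The important point: at H5 every value read last time is unchanged, so the dirty flag clears without a run.

Dirty set: A8, B7, E1, F4, F7, G8, H5, H9.
Run set: B7, F7 (2 run).
Re-examined without running (cache reused): A8, E1, F4, G8, H5, H9.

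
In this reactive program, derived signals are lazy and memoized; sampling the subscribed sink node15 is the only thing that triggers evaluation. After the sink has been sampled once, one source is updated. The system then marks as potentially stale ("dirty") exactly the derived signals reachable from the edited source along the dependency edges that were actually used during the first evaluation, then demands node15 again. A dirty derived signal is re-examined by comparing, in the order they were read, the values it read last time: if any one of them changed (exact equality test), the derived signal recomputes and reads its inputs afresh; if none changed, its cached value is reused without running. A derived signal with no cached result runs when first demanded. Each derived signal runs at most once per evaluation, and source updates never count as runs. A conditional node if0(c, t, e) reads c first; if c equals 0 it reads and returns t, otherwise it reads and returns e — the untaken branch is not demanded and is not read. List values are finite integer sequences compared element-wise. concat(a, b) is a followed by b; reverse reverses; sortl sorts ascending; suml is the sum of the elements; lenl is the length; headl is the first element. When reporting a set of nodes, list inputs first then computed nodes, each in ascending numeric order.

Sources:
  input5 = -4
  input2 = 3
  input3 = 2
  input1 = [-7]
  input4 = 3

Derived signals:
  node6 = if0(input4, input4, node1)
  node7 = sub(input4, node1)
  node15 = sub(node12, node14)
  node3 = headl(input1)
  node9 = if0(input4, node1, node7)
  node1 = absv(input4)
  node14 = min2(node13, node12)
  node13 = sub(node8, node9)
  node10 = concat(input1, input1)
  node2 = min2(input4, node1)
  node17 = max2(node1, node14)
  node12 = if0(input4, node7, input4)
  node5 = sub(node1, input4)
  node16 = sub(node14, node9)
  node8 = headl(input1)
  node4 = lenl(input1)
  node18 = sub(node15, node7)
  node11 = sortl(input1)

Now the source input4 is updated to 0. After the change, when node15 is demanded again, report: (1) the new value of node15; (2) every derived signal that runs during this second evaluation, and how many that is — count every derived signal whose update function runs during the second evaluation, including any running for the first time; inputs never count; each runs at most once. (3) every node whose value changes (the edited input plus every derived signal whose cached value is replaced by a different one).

First demand of the output computes:
  node1 = absv(3) = 3
  node7 = sub(3, 3) = 0
  node8 = headl([-7]) = -7
  node9 = if0(input4=3 -> else branch node7) = 0
  node12 = if0(input4=3 -> else branch input4) = 3
  node13 = sub(-7, 0) = -7
  node14 = min2(-7, 3) = -7
  node15 = sub(3, -7) = 10

After the edit, cleaning proceeds:
  node1: a read changed (input4 3->0) — executes, giving 0.
  node7: a read changed (input4 3->0; node1 3->0) — executes, giving 0 — identical to its old value.
  node9: a read changed (input4 3->0) — executes, giving 0 — identical to its old value.
  node12: a read changed (input4 3->0; input4 3->0) — executes, giving 0.
  node13: dirty, but its reads are unchanged (node8 unchanged, node9 unchanged); cached -7 stands.
  node14: a read changed (node12 3->0) — executes, giving -7 — identical to its old value.
  node15: a read changed (node12 3->0) — executes, giving 7.

Note where the cutoff bites: node13 is checked, finds nothing changed, and keeps its cache.

Demanding node15 again yields 7.
6 derived signals run: node1, node7, node9, node12, node14, node15.
The nodes whose values change: input4, node1, node12, node15.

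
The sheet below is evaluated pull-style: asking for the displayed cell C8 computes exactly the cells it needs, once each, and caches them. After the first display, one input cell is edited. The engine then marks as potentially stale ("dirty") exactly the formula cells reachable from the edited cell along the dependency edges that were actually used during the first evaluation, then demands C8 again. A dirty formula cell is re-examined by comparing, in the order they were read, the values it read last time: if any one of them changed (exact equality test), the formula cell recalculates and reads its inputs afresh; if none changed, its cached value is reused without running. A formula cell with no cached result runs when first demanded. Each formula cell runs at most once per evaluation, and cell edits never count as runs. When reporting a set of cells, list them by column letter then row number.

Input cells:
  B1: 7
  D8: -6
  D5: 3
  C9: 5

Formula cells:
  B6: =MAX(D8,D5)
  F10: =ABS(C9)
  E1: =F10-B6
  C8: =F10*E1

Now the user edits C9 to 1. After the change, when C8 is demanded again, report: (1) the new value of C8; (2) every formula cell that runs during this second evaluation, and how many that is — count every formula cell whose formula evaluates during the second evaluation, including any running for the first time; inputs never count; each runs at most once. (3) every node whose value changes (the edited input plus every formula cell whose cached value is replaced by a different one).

Demanding C8 again yields -2.
3 formula cells run: C8, E1, F10.
The nodes whose values change: C8, C9, E1, F10.

First demand of the output computes:
  B6 = MAX(-6, 3) = 3
  F10 = ABS(5) = 5
  E1 = 5 - 3 = 2
  C8 = 5 * 2 = 10

After the edit, cleaning proceeds:
  F10: a read changed (C9 5->1) — executes, giving 1.
  E1: a read changed (F10 5->1) — executes, giving -2.
  C8: a read changed (F10 5->1; E1 2->-2) — executes, giving -2.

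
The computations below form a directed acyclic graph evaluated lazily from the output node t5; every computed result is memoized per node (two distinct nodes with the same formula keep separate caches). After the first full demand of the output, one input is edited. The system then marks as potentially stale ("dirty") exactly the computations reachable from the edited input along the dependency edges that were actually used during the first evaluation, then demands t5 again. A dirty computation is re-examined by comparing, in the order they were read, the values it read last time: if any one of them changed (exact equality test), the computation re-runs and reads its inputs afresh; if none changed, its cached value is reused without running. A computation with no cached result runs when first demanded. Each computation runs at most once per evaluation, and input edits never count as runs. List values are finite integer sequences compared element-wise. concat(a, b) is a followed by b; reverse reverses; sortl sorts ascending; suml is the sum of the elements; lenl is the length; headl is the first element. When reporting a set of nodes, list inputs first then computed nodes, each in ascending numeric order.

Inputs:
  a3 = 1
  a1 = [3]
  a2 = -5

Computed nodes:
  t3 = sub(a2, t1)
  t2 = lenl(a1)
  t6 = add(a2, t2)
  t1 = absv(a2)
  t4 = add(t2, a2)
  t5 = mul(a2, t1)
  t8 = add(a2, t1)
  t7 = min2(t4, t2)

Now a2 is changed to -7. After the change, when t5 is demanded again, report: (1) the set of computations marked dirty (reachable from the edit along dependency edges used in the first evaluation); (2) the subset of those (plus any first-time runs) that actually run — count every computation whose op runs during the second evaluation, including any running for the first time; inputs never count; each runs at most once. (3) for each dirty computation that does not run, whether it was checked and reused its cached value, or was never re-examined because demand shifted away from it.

The edit dirties: t1, t5.
2 computations run: t1, t5.
No dirty computation escaped a run.

First demand of the output computes:
  t1 = absv(-5) = 5
  t5 = mul(-5, 5) = -25

After the edit, cleaning proceeds:
  t1: a read changed (a2 -5->-7) — executes, giving 7.
  t5: a read changed (a2 -5->-7; t1 5->7) — executes, giving -49.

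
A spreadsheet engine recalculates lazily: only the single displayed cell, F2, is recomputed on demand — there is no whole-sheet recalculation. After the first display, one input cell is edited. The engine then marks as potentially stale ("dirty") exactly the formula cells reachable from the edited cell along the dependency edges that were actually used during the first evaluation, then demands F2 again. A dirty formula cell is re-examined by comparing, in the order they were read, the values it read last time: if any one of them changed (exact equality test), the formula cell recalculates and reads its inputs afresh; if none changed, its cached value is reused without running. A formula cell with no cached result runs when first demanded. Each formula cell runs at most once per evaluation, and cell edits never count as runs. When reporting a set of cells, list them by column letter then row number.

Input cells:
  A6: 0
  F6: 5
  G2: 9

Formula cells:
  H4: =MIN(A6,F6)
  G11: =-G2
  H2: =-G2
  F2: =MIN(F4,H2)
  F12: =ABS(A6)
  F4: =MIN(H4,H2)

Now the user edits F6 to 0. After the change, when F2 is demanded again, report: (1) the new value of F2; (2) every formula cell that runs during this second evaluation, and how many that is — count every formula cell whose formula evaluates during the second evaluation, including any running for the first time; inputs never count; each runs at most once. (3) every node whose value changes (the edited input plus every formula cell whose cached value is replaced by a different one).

New value of F2: -9.
Formula cells that run: H4 — 1 in total.
Values that change: F6.
Key observation: the change is absorbed at H4 — it re-runs but produces the same value, and the output's value is unchanged.

First evaluation (everything demanded from the output):
  H2 = -(9) = -9
  H4 = MIN(0, 5) = 0
  F4 = MIN(0, -9) = -9
  F2 = MIN(-9, -9) = -9

Propagation after the edit:
  H4: runs — F6 5->0; result 0 (same value as before).
  F4: checked — values it read are unchanged (H4 unchanged, H2 unchanged); reused cached -9 without running.
  F2: checked — values it read are unchanged (F4 unchanged, H2 unchanged); reused cached -9 without running.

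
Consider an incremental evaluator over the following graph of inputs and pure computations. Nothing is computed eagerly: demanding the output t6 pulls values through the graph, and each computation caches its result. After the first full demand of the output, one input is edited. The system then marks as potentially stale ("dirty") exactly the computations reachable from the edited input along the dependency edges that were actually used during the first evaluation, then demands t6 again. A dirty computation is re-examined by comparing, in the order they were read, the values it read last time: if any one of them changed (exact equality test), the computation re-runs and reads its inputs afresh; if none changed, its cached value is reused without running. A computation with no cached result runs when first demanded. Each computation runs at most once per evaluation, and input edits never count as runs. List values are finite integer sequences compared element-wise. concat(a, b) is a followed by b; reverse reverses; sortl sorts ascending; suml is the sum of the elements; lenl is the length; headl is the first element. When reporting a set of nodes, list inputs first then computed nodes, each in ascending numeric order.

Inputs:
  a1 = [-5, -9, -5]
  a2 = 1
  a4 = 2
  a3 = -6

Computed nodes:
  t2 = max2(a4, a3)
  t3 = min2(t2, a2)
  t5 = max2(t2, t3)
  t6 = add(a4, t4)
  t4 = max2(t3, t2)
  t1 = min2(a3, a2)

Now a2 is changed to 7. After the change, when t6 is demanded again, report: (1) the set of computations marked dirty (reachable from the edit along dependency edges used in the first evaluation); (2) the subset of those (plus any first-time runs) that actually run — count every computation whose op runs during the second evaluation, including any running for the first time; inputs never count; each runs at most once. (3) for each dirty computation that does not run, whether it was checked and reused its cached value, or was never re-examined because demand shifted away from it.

Initial pass — values computed on the first demand:
  t2 = max2(2, -6) = 2
  t3 = min2(2, 1) = 1
  t4 = max2(1, 2) = 2
  t6 = add(2, 2) = 4

Second demand — change propagation:
  t3: re-runs because a2 1->7; new result 2.
  t4: re-runs because t3 1->2; new result 2 (unchanged).
  t6: re-examined; everything it read last time is the same (a4 unchanged, t4 unchanged) — cache 4 kept, no run.

The important point: t4 recomputes to an identical value, and the output ends up unchanged.

Dirty set: t3, t4, t6.
Run set: t3, t4 (2 run).
Re-examined without running (cache reused): t6.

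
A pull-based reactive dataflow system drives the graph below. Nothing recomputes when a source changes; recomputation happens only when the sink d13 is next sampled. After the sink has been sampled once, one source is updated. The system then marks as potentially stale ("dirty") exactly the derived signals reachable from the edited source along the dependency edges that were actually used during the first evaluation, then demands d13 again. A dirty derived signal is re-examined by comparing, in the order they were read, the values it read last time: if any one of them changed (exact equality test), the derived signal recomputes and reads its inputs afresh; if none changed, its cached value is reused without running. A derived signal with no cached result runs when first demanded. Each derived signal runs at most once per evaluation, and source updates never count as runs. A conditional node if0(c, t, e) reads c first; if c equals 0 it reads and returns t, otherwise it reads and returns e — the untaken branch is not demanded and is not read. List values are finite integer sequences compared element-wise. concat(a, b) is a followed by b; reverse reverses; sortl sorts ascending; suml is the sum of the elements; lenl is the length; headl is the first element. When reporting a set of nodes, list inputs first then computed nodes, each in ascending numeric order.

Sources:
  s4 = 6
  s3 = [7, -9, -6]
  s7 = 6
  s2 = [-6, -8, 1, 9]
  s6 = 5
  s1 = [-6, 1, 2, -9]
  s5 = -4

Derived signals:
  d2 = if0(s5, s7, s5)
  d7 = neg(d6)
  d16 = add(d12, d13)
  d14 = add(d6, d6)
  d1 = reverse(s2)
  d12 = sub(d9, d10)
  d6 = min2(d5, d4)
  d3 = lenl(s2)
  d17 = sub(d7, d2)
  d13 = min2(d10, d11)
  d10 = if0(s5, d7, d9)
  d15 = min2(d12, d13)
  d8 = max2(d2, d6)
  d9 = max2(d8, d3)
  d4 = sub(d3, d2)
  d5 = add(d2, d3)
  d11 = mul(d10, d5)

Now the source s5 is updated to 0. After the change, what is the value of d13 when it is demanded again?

New value of d13: 2.
Key observation: a condition flipped, so demand moved to the other branch — d8, d9 are never re-examined.

First evaluation (everything demanded from the output):
  d2 = if0(s5=-4 -> else branch s5) = -4
  d3 = lenl([-6, -8, 1, 9]) = 4
  d4 = sub(4, -4) = 8
  d5 = add(-4, 4) = 0
  d6 = min2(0, 8) = 0
  d8 = max2(-4, 0) = 0
  d9 = max2(0, 4) = 4
  d10 = if0(s5=-4 -> else branch d9) = 4
  d11 = mul(4, 0) = 0
  d13 = min2(4, 0) = 0

Propagation after the edit:
  d2: runs — s5 -4->0; s5 -4->0; result 6.
  d4: runs — d2 -4->6; result -2.
  d5: runs — d2 -4->6; result 10.
  d6: runs — d5 0->10; d4 8->-2; result -2.
  d7: demanded for the first time — runs, produces 2.
  d8: marked dirty but never re-examined — demand shifted away from it.
  d9: marked dirty but never re-examined — demand shifted away from it.
  d10: runs — s5 -4->0; result 2.
  d11: runs — d10 4->2; d5 0->10; result 20.
  d13: runs — d10 4->2; d11 0->20; result 2.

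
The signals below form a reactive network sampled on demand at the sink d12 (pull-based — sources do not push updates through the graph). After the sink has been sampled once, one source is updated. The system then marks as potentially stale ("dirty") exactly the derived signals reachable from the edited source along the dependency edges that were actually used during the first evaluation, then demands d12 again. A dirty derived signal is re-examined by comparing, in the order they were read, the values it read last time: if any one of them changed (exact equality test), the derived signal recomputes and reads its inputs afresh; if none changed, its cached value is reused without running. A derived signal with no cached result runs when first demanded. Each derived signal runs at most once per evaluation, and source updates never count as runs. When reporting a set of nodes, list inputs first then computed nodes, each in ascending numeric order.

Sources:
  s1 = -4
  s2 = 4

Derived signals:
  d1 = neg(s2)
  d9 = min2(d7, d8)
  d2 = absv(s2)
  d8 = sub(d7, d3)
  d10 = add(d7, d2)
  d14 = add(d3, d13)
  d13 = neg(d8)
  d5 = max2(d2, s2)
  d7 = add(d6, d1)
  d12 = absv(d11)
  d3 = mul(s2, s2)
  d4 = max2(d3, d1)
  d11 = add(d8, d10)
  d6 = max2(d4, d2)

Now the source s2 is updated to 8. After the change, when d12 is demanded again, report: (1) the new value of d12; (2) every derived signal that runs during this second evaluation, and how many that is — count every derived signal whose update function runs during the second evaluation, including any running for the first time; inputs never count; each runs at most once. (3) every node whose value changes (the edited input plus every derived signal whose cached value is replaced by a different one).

d12 now evaluates to 56.
Run set: d1, d2, d3, d4, d6, d7, d8, d10, d11, d12 (10 run).
Changed values: s2, d1, d2, d3, d4, d6, d7, d8, d10, d11, d12.

Initial pass — values computed on the first demand:
  d1 = neg(4) = -4
  d2 = absv(4) = 4
  d3 = mul(4, 4) = 16
  d4 = max2(16, -4) = 16
  d6 = max2(16, 4) = 16
  d7 = add(16, -4) = 12
  d8 = sub(12, 16) = -4
  d10 = add(12, 4) = 16
  d11 = add(-4, 16) = 12
  d12 = absv(12) = 12

Second demand — change propagation:
  d1: re-runs because s2 4->8; new result -8.
  d2: re-runs because s2 4->8; new result 8.
  d3: re-runs because s2 4->8; s2 4->8; new result 64.
  d4: re-runs because d3 16->64; d1 -4->-8; new result 64.
  d6: re-runs because d4 16->64; d2 4->8; new result 64.
  d7: re-runs because d6 16->64; d1 -4->-8; new result 56.
  d8: re-runs because d7 12->56; d3 16->64; new result -8.
  d10: re-runs because d7 12->56; d2 4->8; new result 64.
  d11: re-runs because d8 -4->-8; d10 16->64; new result 56.
  d12: re-runs because d11 12->56; new result 56.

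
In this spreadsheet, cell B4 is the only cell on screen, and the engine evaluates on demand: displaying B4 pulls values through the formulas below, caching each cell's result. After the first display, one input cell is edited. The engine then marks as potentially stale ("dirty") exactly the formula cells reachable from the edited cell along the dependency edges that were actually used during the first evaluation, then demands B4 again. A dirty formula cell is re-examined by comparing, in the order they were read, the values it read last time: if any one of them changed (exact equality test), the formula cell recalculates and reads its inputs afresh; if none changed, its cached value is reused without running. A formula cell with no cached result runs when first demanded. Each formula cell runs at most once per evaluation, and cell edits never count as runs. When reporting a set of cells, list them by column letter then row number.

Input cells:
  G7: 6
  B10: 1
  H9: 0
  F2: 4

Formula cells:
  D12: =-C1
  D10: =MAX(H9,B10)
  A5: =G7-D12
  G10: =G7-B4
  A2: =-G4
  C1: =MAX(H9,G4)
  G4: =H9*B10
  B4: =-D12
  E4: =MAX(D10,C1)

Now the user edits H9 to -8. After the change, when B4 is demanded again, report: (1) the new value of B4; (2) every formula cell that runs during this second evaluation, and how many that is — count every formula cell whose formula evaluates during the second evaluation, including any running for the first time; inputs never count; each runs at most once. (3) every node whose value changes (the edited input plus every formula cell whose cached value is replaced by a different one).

B4 now evaluates to -8.
Run set: B4, C1, D12, G4 (4 run).
Changed values: B4, C1, D12, G4, H9.

Initial pass — values computed on the first demand:
  G4 = 0 * 1 = 0
  C1 = MAX(0, 0) = 0
  D12 = -(0) = 0
  B4 = -(0) = 0

Second demand — change propagation:
  G4: re-runs because H9 0->-8; new result -8.
  C1: re-runs because H9 0->-8; G4 0->-8; new result -8.
  D12: re-runs because C1 0->-8; new result 8.
  B4: re-runs because D12 0->8; new result -8.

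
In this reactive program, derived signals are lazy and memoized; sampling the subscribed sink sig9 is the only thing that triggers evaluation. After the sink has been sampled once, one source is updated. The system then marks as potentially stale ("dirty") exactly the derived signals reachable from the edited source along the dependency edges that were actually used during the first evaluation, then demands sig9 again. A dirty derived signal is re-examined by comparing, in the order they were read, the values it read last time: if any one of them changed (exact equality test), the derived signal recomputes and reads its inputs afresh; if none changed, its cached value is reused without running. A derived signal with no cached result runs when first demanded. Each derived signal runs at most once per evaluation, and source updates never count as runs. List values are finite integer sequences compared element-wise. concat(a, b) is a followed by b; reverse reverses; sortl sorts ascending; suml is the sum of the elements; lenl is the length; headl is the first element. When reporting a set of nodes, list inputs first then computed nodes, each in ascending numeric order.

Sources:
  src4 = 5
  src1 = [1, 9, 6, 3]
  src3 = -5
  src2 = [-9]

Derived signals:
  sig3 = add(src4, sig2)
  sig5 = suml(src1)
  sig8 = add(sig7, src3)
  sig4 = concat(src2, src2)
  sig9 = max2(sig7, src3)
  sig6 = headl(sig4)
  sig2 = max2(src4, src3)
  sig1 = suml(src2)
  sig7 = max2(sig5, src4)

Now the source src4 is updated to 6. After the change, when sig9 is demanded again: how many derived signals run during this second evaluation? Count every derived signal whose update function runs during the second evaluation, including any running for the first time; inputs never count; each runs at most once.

1 derived signals run: sig7.
Note the absorption at sig7: it re-runs yet its value is the same, leaving the output's value untouched.

First demand of the output computes:
  sig5 = suml([1, 9, 6, 3]) = 19
  sig7 = max2(19, 5) = 19
  sig9 = max2(19, -5) = 19

After the edit, cleaning proceeds:
  sig7: a read changed (src4 5->6) — executes, giving 19 — identical to its old value.
  sig9: dirty, but its reads are unchanged (sig7 unchanged, src3 unchanged); cached 19 stands.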